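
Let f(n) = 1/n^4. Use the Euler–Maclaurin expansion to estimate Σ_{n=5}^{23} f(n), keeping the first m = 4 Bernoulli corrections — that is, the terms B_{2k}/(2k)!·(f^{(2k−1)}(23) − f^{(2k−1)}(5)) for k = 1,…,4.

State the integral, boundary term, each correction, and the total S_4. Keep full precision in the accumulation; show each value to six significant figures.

The integral term ∫_5^23 1/x^4 dx = 0.00263927.
Boundary: ½(f(5) + f(23)) = ½(0.00160000 + 3.57346e-06) = 0.000801787.
So far: 0.00344106.
Correction k=1: B_{2}/2! · (f^{(1)}(23) − f^{(1)}(5)) = 1/12 · (-6.21471e-07 − (-0.00128000)) = 0.000106615.
Partial sum through k=1: 0.00354767.
Correction k=2: B_{4}/4! · (f^{(3)}(23) − f^{(3)}(5)) = −1/720 · (-3.52441e-08 − (-0.00153600)) = -2.13328e-06.
Partial sum through k=2: 0.00354554.
Correction k=3: B_{6}/6! · (f^{(5)}(23) − f^{(5)}(5)) = 1/30240 · (-3.73094e-09 − (-0.00344064)) = 1.13778e-07.
Partial sum through k=3: 0.00354565.
Correction k=4: B_{8}/8! · (f^{(7)}(23) − f^{(7)}(5)) = −1/1209600 · (-6.34754e-10 − (-0.0123863)) = -1.02400e-08.

S_4 ≈ 0.00354564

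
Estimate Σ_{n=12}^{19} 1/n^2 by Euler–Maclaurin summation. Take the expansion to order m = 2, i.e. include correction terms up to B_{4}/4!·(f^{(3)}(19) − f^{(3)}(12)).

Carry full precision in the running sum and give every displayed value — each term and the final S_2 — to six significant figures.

S_2 ≈ 0.0356310

∫_12^19 1/x^2 dx evaluates to 0.0307018.
½[f(12) + f(19)] = ½[0.00694444 + 0.00277008] = 0.00485726.
Running total after boundary: 0.0355590.
k=1: B_{2}/(2)! × [f^{(1)}(19) − f^{(1)}(12)] = 1/12 × (-0.000291588 − (-0.00115741)) = 7.21516e-05.
Partial sum through k=1: 0.0356312.
k=2: B_{4}/(4)! × [f^{(3)}(19) − f^{(3)}(12)] = −1/720 × (-9.69267e-06 − (-9.64506e-05)) = -1.20497e-07.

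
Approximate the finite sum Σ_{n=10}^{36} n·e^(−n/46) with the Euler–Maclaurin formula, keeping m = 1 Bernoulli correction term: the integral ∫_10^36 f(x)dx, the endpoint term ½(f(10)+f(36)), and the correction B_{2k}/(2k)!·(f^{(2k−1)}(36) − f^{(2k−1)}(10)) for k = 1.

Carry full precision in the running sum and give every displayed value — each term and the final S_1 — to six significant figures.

The integral term ∫_10^36 x·e^(−x/46) dx = 348.086.
Boundary: ½(f(10) + f(36)) = ½(8.04615 + 16.4596) = 12.2529.
Running total after boundary: 360.339.
Correction k=1: B_{2}/2! · (f^{(1)}(36) − f^{(1)}(10)) = 1/12 · (0.0993939 − 0.629699) = -0.0441921.

S_1 ≈ 360.294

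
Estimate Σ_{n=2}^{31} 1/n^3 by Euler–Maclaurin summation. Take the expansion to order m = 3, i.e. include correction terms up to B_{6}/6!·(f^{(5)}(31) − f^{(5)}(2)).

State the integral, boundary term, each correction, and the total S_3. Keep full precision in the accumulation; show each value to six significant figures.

Integral: ∫_2^31 1/x^3 dx = 0.124480.
Endpoint term: (f(2) + f(31))/2 = (0.125000 + 3.35672e-05)/2 = 0.0625168.
So far: 0.186996.
Order-1 term: 1/12 · (-3.24844e-06 − (-0.187500)) = 0.0156247.
After k=1: 0.202621.
Order-2 term: −1/720 · (-6.76054e-08 − (-0.937500)) = -0.00130208.
After k=2: 0.201319.
Order-3 term: 1/30240 · (-2.95466e-09 − (-9.84375)) = 0.000325521.

S_3 ≈ 0.201645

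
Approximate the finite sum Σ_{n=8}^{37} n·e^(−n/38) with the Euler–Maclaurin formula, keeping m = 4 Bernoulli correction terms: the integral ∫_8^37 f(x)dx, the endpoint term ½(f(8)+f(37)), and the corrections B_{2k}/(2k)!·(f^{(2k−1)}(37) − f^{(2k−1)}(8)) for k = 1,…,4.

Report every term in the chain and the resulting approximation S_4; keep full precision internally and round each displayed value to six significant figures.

S_4 ≈ 349.918

∫_8^37 x·e^(−x/38) dx evaluates to 339.742.
Boundary: ½(f(8) + f(37)) = ½(6.48126 + 13.9745) = 10.2279.
So far: 349.970.
k=1: B_{2}/(2)! × [f^{(1)}(37) − f^{(1)}(8)] = 1/12 × (0.00993918 − 0.639598) = -0.0524716.
Partial sum through k=1: 349.918.
k=2: B_{4}/(4)! × [f^{(3)}(37) − f^{(3)}(8)] = −1/720 × (0.000529998 − 0.00156504) = 1.43755e-06.
Partial sum through k=2: 349.918.
k=3: B_{6}/(6)! × [f^{(5)}(37) − f^{(5)}(8)] = 1/30240 × (7.29303e-07 − 1.86090e-06) = -3.74205e-11.
Partial sum through k=3: 349.918.
k=4: B_{8}/(8)! × [f^{(7)}(37) − f^{(7)}(8)] = −1/1209600 × (7.55935e-10 − 1.82686e-09) = 8.85350e-16.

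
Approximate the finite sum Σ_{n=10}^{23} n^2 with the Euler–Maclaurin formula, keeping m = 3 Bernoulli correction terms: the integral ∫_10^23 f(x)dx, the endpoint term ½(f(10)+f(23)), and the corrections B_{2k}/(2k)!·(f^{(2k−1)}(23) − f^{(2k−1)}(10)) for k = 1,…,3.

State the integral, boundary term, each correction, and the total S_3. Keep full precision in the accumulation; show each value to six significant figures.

S_3 ≈ 4039.00

Integral: ∫_10^23 x^2 dx = 3722.33.
½[f(10) + f(23)] = ½[100.000 + 529.000] = 314.500.
Integral + boundary = 4036.83.
k=1: B_{2}/(2)! × [f^{(1)}(23) − f^{(1)}(10)] = 1/12 × (46.0000 − 20.0000) = 2.16667.
After k=1: 4039.00.
k=2: B_{4}/(4)! × [f^{(3)}(23) − f^{(3)}(10)] = −1/720 × (0.00000 − 0.00000) = 0.00000.
After k=2: 4039.00.
k=3: B_{6}/(6)! × [f^{(5)}(23) − f^{(5)}(10)] = 1/30240 × (0.00000 − 0.00000) = 0.00000.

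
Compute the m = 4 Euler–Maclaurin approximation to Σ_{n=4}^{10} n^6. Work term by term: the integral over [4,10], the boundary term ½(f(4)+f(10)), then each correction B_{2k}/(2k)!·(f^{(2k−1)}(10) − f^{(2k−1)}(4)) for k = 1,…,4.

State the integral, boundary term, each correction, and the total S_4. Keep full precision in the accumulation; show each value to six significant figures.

S_4 ≈ 1.97761e+06

Integral: ∫_4^10 x^6 dx = 1.42623e+06.
Endpoint term: (f(4) + f(10))/2 = (4096.00 + 1.00000e+06)/2 = 502048.
So far: 1.92828e+06.
Correction k=1: B_{2}/2! · (f^{(1)}(10) − f^{(1)}(4)) = 1/12 · (600000 − 6144.00) = 49488.0.
Running total after k=1: 1.97777e+06.
Correction k=2: B_{4}/4! · (f^{(3)}(10) − f^{(3)}(4)) = −1/720 · (120000 − 7680.00) = -156.000.
Running total after k=2: 1.97761e+06.
Correction k=3: B_{6}/6! · (f^{(5)}(10) − f^{(5)}(4)) = 1/30240 · (7200.00 − 2880.00) = 0.142857.
Running total after k=3: 1.97761e+06.
Correction k=4: B_{8}/8! · (f^{(7)}(10) − f^{(7)}(4)) = −1/1209600 · (0.00000 − 0.00000) = 0.00000.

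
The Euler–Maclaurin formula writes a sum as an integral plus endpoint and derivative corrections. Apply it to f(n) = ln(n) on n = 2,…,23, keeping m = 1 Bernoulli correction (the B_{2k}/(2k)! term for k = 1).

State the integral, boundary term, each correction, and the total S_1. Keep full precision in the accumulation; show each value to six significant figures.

The integral term ∫_2^23 ln(x) dx = 49.7301.
½[f(2) + f(23)] = ½[0.693147 + 3.13549] = 1.91432.
Running total after boundary: 51.6444.
Order-1 term: 1/12 · (0.0434783 − 0.500000) = -0.0380435.

S_1 ≈ 51.6063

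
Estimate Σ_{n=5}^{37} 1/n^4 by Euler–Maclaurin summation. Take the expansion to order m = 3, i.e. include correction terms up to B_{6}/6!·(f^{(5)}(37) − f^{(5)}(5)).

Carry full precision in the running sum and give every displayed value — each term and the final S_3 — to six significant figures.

S_3 ≈ 0.00356500

Integral: ∫_5^37 1/x^4 dx = 0.00266009.
Boundary: ½(f(5) + f(37)) = ½(0.00160000 + 5.33572e-07) = 0.000800267.
Integral + boundary = 0.00346035.
Correction k=1: B_{2}/2! · (f^{(1)}(37) − f^{(1)}(5)) = 1/12 · (-5.76835e-08 − (-0.00128000)) = 0.000106662.
Running total after k=1: 0.00356701.
Correction k=2: B_{4}/4! · (f^{(3)}(37) − f^{(3)}(5)) = −1/720 · (-1.26406e-09 − (-0.00153600)) = -2.13333e-06.
Running total after k=2: 0.00356488.
Correction k=3: B_{6}/6! · (f^{(5)}(37) − f^{(5)}(5)) = 1/30240 · (-5.17075e-11 − (-0.00344064)) = 1.13778e-07.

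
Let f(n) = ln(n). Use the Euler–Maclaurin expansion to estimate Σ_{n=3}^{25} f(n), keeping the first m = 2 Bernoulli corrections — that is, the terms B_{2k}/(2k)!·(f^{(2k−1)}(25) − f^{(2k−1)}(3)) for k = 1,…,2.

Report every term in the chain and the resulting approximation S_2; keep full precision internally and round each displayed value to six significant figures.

S_2 ≈ 57.3105

∫_3^25 ln(x) dx evaluates to 55.1761.
Endpoint term: (f(3) + f(25))/2 = (1.09861 + 3.21888)/2 = 2.15874.
Integral + boundary = 57.3348.
k=1: B_{2}/(2)! × [f^{(1)}(25) − f^{(1)}(3)] = 1/12 × (0.0400000 − 0.333333) = -0.0244444.
Partial sum through k=1: 57.3104.
k=2: B_{4}/(4)! × [f^{(3)}(25) − f^{(3)}(3)] = −1/720 × (0.000128000 − 0.0740741) = 0.000102703.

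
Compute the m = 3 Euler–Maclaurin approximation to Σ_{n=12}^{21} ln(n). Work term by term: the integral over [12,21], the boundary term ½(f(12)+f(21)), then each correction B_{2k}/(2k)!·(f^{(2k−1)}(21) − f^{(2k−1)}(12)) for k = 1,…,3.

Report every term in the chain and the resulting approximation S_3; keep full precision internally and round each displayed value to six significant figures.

S_3 ≈ 27.8778

Integral: ∫_12^21 ln(x) dx = 25.1161.
Boundary: ½(f(12) + f(21)) = ½(2.48491 + 3.04452) = 2.76471.
Integral + boundary = 27.8808.
k=1: B_{2}/(2)! × [f^{(1)}(21) − f^{(1)}(12)] = 1/12 × (0.0476190 − 0.0833333) = -0.00297619.
After k=1: 27.8778.
k=2: B_{4}/(4)! × [f^{(3)}(21) − f^{(3)}(12)] = −1/720 × (0.000215959 − 0.00115741) = 1.30757e-06.
After k=2: 27.8778.
k=3: B_{6}/(6)! × [f^{(5)}(21) − f^{(5)}(12)] = 1/30240 × (5.87645e-06 − 9.64506e-05) = -2.99518e-09.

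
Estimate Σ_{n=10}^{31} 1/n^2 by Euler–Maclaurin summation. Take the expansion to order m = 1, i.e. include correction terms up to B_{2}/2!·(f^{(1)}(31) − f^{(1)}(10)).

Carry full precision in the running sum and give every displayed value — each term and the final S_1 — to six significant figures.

S_1 ≈ 0.0734233

Integral: ∫_10^31 1/x^2 dx = 0.0677419.
Boundary: ½(f(10) + f(31)) = ½(0.0100000 + 0.00104058) = 0.00552029.
So far: 0.0732622.
Order-1 term: 1/12 · (-6.71344e-05 − (-0.00200000)) = 0.000161072.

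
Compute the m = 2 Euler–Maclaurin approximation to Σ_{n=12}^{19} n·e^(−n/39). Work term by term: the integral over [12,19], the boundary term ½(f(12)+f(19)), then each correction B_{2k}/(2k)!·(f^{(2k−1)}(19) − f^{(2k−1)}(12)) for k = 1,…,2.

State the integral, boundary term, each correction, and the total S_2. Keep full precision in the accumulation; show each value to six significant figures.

The integral term ∫_12^19 x·e^(−x/39) dx = 72.5214.
Boundary: ½(f(12) + f(19)) = ½(8.82170 + 11.6728) = 10.2472.
Running total after boundary: 82.7687.
k=1: B_{2}/(2)! × [f^{(1)}(19) − f^{(1)}(12)] = 1/12 × (0.315055 − 0.508944) = -0.0161574.
Running total after k=1: 82.7525.
k=2: B_{4}/(4)! × [f^{(3)}(19) − f^{(3)}(12)] = −1/720 × (0.00101497 − 0.00130127) = 3.97636e-07.

S_2 ≈ 82.7525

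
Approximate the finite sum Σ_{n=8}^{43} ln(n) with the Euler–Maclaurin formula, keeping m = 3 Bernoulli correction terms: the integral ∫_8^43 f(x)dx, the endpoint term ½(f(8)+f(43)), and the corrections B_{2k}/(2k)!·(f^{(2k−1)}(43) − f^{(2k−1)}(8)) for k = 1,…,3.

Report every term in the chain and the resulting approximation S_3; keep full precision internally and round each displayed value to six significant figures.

The integral term ∫_8^43 ln(x) dx = 110.096.
Boundary: ½(f(8) + f(43)) = ½(2.07944 + 3.76120) = 2.92032.
So far: 113.016.
k=1: B_{2}/(2)! × [f^{(1)}(43) − f^{(1)}(8)] = 1/12 × (0.0232558 − 0.125000) = -0.00847868.
Partial sum through k=1: 113.008.
k=2: B_{4}/(4)! × [f^{(3)}(43) − f^{(3)}(8)] = −1/720 × (2.51550e-05 − 0.00390625) = 5.39041e-06.
Partial sum through k=2: 113.008.
k=3: B_{6}/(6)! × [f^{(5)}(43) − f^{(5)}(8)] = 1/30240 × (1.63256e-07 − 0.000732422) = -2.42149e-08.

S_3 ≈ 113.008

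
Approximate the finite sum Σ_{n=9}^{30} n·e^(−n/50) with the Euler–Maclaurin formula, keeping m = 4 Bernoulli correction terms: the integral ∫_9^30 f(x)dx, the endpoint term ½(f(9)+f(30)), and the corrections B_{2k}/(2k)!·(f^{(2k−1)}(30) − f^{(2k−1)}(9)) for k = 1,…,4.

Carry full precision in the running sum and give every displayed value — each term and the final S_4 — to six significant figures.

∫_9^30 x·e^(−x/50) dx evaluates to 268.801.
½[f(9) + f(30)] = ½[7.51743 + 16.4643] = 11.9909.
Integral + boundary = 280.791.
k=1: B_{2}/(2)! × [f^{(1)}(30) − f^{(1)}(9)] = 1/12 × (0.219525 − 0.684922) = -0.0387831.
Running total after k=1: 280.753.
k=2: B_{4}/(4)! × [f^{(3)}(30) − f^{(3)}(9)] = −1/720 × (0.000526859 − 0.000942185) = 5.76841e-07.
Running total after k=2: 280.753.
k=3: B_{6}/(6)! × [f^{(5)}(30) − f^{(5)}(9)] = 1/30240 × (3.86363e-07 − 6.44160e-07) = -8.52503e-12.
Running total after k=3: 280.753.
k=4: B_{8}/(8)! × [f^{(7)}(30) − f^{(7)}(9)] = −1/1209600 × (2.24793e-10 − 3.64579e-10) = 1.15563e-16.

S_4 ≈ 280.753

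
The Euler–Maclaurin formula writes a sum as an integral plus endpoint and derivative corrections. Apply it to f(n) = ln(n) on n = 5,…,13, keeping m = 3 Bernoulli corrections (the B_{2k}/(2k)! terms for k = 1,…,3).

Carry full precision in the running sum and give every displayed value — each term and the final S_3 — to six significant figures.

S_3 ≈ 19.3741

∫_5^13 ln(x) dx evaluates to 17.2972.
½[f(5) + f(13)] = ½[1.60944 + 2.56495] = 2.08719.
Integral + boundary = 19.3843.
Order-1 term: 1/12 · (0.0769231 − 0.200000) = -0.0102564.
Partial sum through k=1: 19.3741.
Order-2 term: −1/720 · (0.000910332 − 0.0160000) = 2.09579e-05.
Partial sum through k=2: 19.3741.
Order-3 term: 1/30240 · (6.46390e-05 − 0.00768000) = -2.51831e-07.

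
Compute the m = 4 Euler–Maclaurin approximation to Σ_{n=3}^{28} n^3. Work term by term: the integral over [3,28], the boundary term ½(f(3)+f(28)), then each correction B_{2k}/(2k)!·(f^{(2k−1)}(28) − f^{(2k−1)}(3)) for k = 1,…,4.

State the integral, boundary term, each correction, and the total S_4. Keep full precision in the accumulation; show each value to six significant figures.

S_4 ≈ 164827

The integral term ∫_3^28 x^3 dx = 153644.
Boundary: ½(f(3) + f(28)) = ½(27.0000 + 21952.0) = 10989.5.
Running total after boundary: 164633.
k=1: B_{2}/(2)! × [f^{(1)}(28) − f^{(1)}(3)] = 1/12 × (2352.00 − 27.0000) = 193.750.
Running total after k=1: 164827.
k=2: B_{4}/(4)! × [f^{(3)}(28) − f^{(3)}(3)] = −1/720 × (6.00000 − 6.00000) = 0.00000.
Running total after k=2: 164827.
k=3: B_{6}/(6)! × [f^{(5)}(28) − f^{(5)}(3)] = 1/30240 × (0.00000 − 0.00000) = 0.00000.
Running total after k=3: 164827.
k=4: B_{8}/(8)! × [f^{(7)}(28) − f^{(7)}(3)] = −1/1209600 × (0.00000 − 0.00000) = 0.00000.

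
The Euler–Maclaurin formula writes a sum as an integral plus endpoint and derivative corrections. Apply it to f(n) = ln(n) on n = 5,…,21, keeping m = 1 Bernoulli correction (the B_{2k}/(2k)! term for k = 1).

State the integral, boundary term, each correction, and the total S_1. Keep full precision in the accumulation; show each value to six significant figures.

S_1 ≈ 42.2021

Integral: ∫_5^21 ln(x) dx = 39.8878.
½[f(5) + f(21)] = ½[1.60944 + 3.04452] = 2.32698.
Integral + boundary = 42.2148.
Order-1 term: 1/12 · (0.0476190 − 0.200000) = -0.0126984.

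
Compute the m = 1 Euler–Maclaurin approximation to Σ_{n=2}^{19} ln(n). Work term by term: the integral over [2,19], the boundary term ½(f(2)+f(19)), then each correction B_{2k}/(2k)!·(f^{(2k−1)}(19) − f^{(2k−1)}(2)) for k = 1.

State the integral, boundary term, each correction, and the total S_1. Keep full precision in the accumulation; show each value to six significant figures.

S_1 ≈ 39.3396

∫_2^19 ln(x) dx evaluates to 37.5580.
Endpoint term: (f(2) + f(19))/2 = (0.693147 + 2.94444)/2 = 1.81879.
Running total after boundary: 39.3768.
Correction k=1: B_{2}/2! · (f^{(1)}(19) − f^{(1)}(2)) = 1/12 · (0.0526316 − 0.500000) = -0.0372807.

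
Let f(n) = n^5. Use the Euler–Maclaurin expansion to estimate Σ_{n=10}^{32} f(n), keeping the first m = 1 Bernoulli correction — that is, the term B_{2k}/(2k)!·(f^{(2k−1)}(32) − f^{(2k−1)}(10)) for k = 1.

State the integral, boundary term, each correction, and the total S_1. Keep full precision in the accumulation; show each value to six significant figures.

S_1 ≈ 1.96050e+08

∫_10^32 x^5 dx evaluates to 1.78790e+08.
½[f(10) + f(32)] = ½[100000 + 3.35544e+07] = 1.68272e+07.
Integral + boundary = 1.95618e+08.
Order-1 term: 1/12 · (5.24288e+06 − 50000.0) = 432740.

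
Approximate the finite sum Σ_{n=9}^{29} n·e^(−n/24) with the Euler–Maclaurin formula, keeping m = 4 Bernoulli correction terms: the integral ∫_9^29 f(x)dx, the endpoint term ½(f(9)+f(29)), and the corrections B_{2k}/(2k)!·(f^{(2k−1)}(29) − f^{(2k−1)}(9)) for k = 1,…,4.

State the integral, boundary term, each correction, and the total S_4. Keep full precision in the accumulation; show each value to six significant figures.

S_4 ≈ 171.776

The integral term ∫_9^29 x·e^(−x/24) dx = 164.393.
Boundary: ½(f(9) + f(29)) = ½(6.18560 + 8.66215) = 7.42387.
So far: 171.817.
Order-1 term: 1/12 · (-0.0622281 − 0.429556) = -0.0409820.
Running total after k=1: 171.776.
Order-2 term: −1/720 · (0.000929100 − 0.00313218) = 3.05983e-06.
Running total after k=2: 171.776.
Order-3 term: 1/30240 · (3.41360e-06 − 9.58090e-06) = -2.03945e-10.
Running total after k=3: 171.776.
Order-4 term: −1/1209600 · (9.05240e-09 − 2.38264e-08) = 1.22139e-14.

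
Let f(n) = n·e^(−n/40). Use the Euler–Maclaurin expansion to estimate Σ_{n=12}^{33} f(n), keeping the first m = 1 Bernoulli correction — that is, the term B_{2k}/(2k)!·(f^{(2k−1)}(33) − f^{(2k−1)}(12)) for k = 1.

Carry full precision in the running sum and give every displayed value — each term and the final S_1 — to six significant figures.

The integral term ∫_12^33 x·e^(−x/40) dx = 261.256.
Boundary: ½(f(12) + f(33)) = ½(8.88982 + 14.4618) = 11.6758.
So far: 272.932.
Order-1 term: 1/12 · (0.0766911 − 0.518573) = -0.0368235.

S_1 ≈ 272.895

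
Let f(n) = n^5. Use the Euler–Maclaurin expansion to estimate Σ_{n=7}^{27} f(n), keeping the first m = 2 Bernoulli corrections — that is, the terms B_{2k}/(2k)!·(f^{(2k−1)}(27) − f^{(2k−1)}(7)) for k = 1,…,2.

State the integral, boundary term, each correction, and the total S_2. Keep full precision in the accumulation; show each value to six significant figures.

S_2 ≈ 7.19537e+07

∫_7^27 x^5 dx evaluates to 6.45505e+07.
Boundary: ½(f(7) + f(27)) = ½(16807.0 + 1.43489e+07) = 7.18286e+06.
So far: 7.17333e+07.
Correction k=1: B_{2}/2! · (f^{(1)}(27) − f^{(1)}(7)) = 1/12 · (2.65720e+06 − 12005.0) = 220433.
Partial sum through k=1: 7.19538e+07.
Correction k=2: B_{4}/4! · (f^{(3)}(27) − f^{(3)}(7)) = −1/720 · (43740.0 − 2940.00) = -56.6667.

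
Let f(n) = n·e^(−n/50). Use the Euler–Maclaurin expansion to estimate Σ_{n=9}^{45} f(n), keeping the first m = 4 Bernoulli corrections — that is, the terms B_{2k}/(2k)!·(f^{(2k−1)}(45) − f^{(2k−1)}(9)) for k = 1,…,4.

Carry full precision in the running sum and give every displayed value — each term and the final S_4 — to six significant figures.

S_4 ≈ 545.694

Integral: ∫_9^45 x·e^(−x/50) dx = 532.841.
Endpoint term: (f(9) + f(45))/2 = (7.51743 + 18.2956)/2 = 12.9065.
Integral + boundary = 545.748.
Order-1 term: 1/12 · (0.0406570 − 0.684922) = -0.0536887.
Partial sum through k=1: 545.694.
Order-2 term: −1/720 · (0.000341519 − 0.000942185) = 8.34259e-07.
Partial sum through k=2: 545.694.
Order-3 term: 1/30240 · (2.66710e-07 − 6.44160e-07) = -1.24818e-11.
Partial sum through k=3: 545.694.
Order-4 term: −1/1209600 · (1.58725e-10 − 3.64579e-10) = 1.70183e-16.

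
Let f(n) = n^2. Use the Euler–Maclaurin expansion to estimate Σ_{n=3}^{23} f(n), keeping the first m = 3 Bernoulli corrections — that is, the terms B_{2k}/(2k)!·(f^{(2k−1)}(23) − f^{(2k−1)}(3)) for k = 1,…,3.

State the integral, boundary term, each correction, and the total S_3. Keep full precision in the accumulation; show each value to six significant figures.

S_3 ≈ 4319.00

∫_3^23 x^2 dx evaluates to 4046.67.
Boundary: ½(f(3) + f(23)) = ½(9.00000 + 529.000) = 269.000.
So far: 4315.67.
Order-1 term: 1/12 · (46.0000 − 6.00000) = 3.33333.
Partial sum through k=1: 4319.00.
Order-2 term: −1/720 · (0.00000 − 0.00000) = 0.00000.
Partial sum through k=2: 4319.00.
Order-3 term: 1/30240 · (0.00000 − 0.00000) = 0.00000.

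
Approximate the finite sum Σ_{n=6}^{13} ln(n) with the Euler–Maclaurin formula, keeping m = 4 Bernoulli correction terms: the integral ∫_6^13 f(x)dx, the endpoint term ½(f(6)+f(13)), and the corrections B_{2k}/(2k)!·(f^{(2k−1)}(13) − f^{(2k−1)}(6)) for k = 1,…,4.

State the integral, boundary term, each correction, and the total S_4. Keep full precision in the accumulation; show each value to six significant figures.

The integral term ∫_6^13 ln(x) dx = 15.5938.
Endpoint term: (f(6) + f(13))/2 = (1.79176 + 2.56495)/2 = 2.17835.
So far: 17.7721.
Order-1 term: 1/12 · (0.0769231 − 0.166667) = -0.00747863.
After k=1: 17.7647.
Order-2 term: −1/720 · (0.000910332 − 0.00925926) = 1.15957e-05.
After k=2: 17.7647.
Order-3 term: 1/30240 · (6.46390e-05 − 0.00308642) = -9.99266e-08.
After k=3: 17.7647.
Order-4 term: −1/1209600 · (1.14744e-05 − 0.00257202) = 2.11685e-09.

S_4 ≈ 17.7647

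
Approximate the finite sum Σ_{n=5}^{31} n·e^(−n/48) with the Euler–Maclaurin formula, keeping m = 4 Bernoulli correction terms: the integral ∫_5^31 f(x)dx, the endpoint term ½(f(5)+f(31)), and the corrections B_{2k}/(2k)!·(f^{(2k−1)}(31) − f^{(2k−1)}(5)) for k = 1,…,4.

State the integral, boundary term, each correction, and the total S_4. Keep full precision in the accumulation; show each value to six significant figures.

The integral term ∫_5^31 x·e^(−x/48) dx = 304.472.
½[f(5) + f(31)] = ½[4.50538 + 16.2510] = 10.3782.
So far: 314.850.
k=1: B_{2}/(2)! × [f^{(1)}(31) − f^{(1)}(5)] = 1/12 × (0.185663 − 0.807213) = -0.0517958.
After k=1: 314.798.
k=2: B_{4}/(4)! × [f^{(3)}(31) − f^{(3)}(5)] = −1/720 × (0.000535640 − 0.00113254) = 8.29023e-07.
After k=2: 314.798.
k=3: B_{6}/(6)! × [f^{(5)}(31) − f^{(5)}(5)] = 1/30240 × (4.29990e-07 − 8.31041e-07) = -1.32623e-11.
After k=3: 314.798.
k=4: B_{8}/(8)! × [f^{(7)}(31) − f^{(7)}(5)] = −1/1209600 × (2.72351e-10 − 5.08043e-10) = 1.94851e-16.

S_4 ≈ 314.798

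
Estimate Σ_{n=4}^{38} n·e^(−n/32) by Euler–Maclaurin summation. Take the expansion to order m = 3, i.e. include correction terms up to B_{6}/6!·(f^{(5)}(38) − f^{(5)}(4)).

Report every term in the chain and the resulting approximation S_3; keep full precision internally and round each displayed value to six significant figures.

S_3 ≈ 340.966

The integral term ∫_4^38 x·e^(−x/32) dx = 333.475.
Endpoint term: (f(4) + f(38))/2 = (3.52999 + 11.5893)/2 = 7.55967.
Running total after boundary: 341.035.
k=1: B_{2}/(2)! × [f^{(1)}(38) − f^{(1)}(4)] = 1/12 × (-0.0571843 − 0.772185) = -0.0691141.
Running total after k=1: 340.966.
k=2: B_{4}/(4)! × [f^{(3)}(38) − f^{(3)}(4)] = −1/720 × (0.000539825 − 0.00247771) = 2.69151e-06.
Running total after k=2: 340.966.
k=3: B_{6}/(6)! × [f^{(5)}(38) − f^{(5)}(4)] = 1/30240 × (1.10888e-06 − 4.10287e-06) = -9.90076e-11.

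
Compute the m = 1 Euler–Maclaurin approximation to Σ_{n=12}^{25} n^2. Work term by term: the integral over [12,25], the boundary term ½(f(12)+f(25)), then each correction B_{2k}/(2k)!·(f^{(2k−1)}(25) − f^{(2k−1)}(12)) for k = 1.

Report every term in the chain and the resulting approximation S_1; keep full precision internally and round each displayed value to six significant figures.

Integral: ∫_12^25 x^2 dx = 4632.33.
½[f(12) + f(25)] = ½[144.000 + 625.000] = 384.500.
Integral + boundary = 5016.83.
Correction k=1: B_{2}/2! · (f^{(1)}(25) − f^{(1)}(12)) = 1/12 · (50.0000 − 24.0000) = 2.16667.

S_1 ≈ 5019.00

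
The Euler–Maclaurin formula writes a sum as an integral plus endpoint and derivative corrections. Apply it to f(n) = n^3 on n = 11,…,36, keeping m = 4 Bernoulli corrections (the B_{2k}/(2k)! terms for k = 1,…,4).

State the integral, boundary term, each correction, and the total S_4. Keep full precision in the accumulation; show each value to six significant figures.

S_4 ≈ 440531

The integral term ∫_11^36 x^3 dx = 416244.
Boundary: ½(f(11) + f(36)) = ½(1331.00 + 46656.0) = 23993.5.
Running total after boundary: 440237.
Correction k=1: B_{2}/2! · (f^{(1)}(36) − f^{(1)}(11)) = 1/12 · (3888.00 − 363.000) = 293.750.
After k=1: 440531.
Correction k=2: B_{4}/4! · (f^{(3)}(36) − f^{(3)}(11)) = −1/720 · (6.00000 − 6.00000) = 0.00000.
After k=2: 440531.
Correction k=3: B_{6}/6! · (f^{(5)}(36) − f^{(5)}(11)) = 1/30240 · (0.00000 − 0.00000) = 0.00000.
After k=3: 440531.
Correction k=4: B_{8}/8! · (f^{(7)}(36) − f^{(7)}(11)) = −1/1209600 · (0.00000 − 0.00000) = 0.00000.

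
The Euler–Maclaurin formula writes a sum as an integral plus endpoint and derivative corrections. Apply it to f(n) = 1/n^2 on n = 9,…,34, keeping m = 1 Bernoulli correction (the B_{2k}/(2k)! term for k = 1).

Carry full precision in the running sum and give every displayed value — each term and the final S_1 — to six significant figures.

Integral: ∫_9^34 1/x^2 dx = 0.0816993.
½[f(9) + f(34)] = ½[0.0123457 + 0.000865052] = 0.00660537.
Running total after boundary: 0.0883047.
Order-1 term: 1/12 · (-5.08854e-05 − (-0.00274348)) = 0.000224383.

S_1 ≈ 0.0885291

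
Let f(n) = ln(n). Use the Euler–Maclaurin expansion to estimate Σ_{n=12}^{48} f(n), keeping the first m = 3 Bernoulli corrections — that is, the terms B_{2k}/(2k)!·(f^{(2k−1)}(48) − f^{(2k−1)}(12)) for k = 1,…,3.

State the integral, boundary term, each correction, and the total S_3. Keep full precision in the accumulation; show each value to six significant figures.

∫_12^48 ln(x) dx evaluates to 119.999.
Endpoint term: (f(12) + f(48))/2 = (2.48491 + 3.87120)/2 = 3.17805.
So far: 123.177.
Order-1 term: 1/12 · (0.0208333 − 0.0833333) = -0.00520833.
After k=1: 123.172.
Order-2 term: −1/720 · (1.80845e-05 − 0.00115741) = 1.58239e-06.
After k=2: 123.172.
Order-3 term: 1/30240 · (9.41901e-08 − 9.64506e-05) = -3.18639e-09.

S_3 ≈ 123.172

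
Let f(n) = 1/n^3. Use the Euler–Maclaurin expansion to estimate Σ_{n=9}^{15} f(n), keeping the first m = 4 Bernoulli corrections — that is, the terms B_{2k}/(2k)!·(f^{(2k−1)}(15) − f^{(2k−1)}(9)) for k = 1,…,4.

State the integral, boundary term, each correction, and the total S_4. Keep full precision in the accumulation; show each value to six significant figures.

S_4 ≈ 0.00481765

Integral: ∫_9^15 1/x^3 dx = 0.00395062.
½[f(9) + f(15)] = ½[0.00137174 + 0.000296296] = 0.000834019.
Integral + boundary = 0.00478464.
k=1: B_{2}/(2)! × [f^{(1)}(15) − f^{(1)}(9)] = 1/12 × (-5.92593e-05 − (-0.000457247)) = 3.31657e-05.
Partial sum through k=1: 0.00481780.
k=2: B_{4}/(4)! × [f^{(3)}(15) − f^{(3)}(9)] = −1/720 × (-5.26749e-06 − (-0.000112901)) = -1.49490e-07.
Partial sum through k=2: 0.00481765.
k=3: B_{6}/(6)! × [f^{(5)}(15) − f^{(5)}(9)] = 1/30240 × (-9.83265e-07 − (-5.85410e-05)) = 1.90337e-09.
Partial sum through k=3: 0.00481765.
k=4: B_{8}/(8)! × [f^{(7)}(15) − f^{(7)}(9)] = −1/1209600 × (-3.14645e-07 − (-5.20365e-05)) = -4.27595e-11.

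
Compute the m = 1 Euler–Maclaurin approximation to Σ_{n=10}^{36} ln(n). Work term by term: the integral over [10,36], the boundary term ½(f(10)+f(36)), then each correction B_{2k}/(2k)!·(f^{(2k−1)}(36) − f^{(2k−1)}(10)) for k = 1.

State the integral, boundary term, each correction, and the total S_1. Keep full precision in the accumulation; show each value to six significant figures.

Integral: ∫_10^36 ln(x) dx = 79.9808.
½[f(10) + f(36)] = ½[2.30259 + 3.58352] = 2.94305.
So far: 82.9239.
Order-1 term: 1/12 · (0.0277778 − 0.100000) = -0.00601852.

S_1 ≈ 82.9179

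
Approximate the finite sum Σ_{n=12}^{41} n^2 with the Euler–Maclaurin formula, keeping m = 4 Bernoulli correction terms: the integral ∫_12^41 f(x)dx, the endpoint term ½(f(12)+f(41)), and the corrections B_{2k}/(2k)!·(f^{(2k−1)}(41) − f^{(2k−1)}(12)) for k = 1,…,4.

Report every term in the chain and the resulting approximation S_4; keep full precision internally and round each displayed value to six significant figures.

The integral term ∫_12^41 x^2 dx = 22397.7.
Boundary: ½(f(12) + f(41)) = ½(144.000 + 1681.00) = 912.500.
Integral + boundary = 23310.2.
k=1: B_{2}/(2)! × [f^{(1)}(41) − f^{(1)}(12)] = 1/12 × (82.0000 − 24.0000) = 4.83333.
Partial sum through k=1: 23315.0.
k=2: B_{4}/(4)! × [f^{(3)}(41) − f^{(3)}(12)] = −1/720 × (0.00000 − 0.00000) = 0.00000.
Partial sum through k=2: 23315.0.
k=3: B_{6}/(6)! × [f^{(5)}(41) − f^{(5)}(12)] = 1/30240 × (0.00000 − 0.00000) = 0.00000.
Partial sum through k=3: 23315.0.
k=4: B_{8}/(8)! × [f^{(7)}(41) − f^{(7)}(12)] = −1/1209600 × (0.00000 − 0.00000) = 0.00000.

S_4 ≈ 23315.0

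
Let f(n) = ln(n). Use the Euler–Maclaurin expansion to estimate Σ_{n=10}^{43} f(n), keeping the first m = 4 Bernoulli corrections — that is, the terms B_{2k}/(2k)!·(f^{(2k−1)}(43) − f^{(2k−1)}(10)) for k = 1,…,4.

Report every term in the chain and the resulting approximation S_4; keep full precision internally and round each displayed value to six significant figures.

The integral term ∫_10^43 ln(x) dx = 105.706.
Boundary: ½(f(10) + f(43)) = ½(2.30259 + 3.76120) = 3.03189.
Running total after boundary: 108.738.
Correction k=1: B_{2}/2! · (f^{(1)}(43) − f^{(1)}(10)) = 1/12 · (0.0232558 − 0.100000) = -0.00639535.
After k=1: 108.731.
Correction k=2: B_{4}/4! · (f^{(3)}(43) − f^{(3)}(10)) = −1/720 · (2.51550e-05 − 0.00200000) = 2.74284e-06.
After k=2: 108.731.
Correction k=3: B_{6}/6! · (f^{(5)}(43) − f^{(5)}(10)) = 1/30240 · (1.63256e-07 − 0.000240000) = -7.93111e-09.
After k=3: 108.731.
Correction k=4: B_{8}/8! · (f^{(7)}(43) − f^{(7)}(10)) = −1/1209600 · (2.64883e-09 − 7.20000e-05) = 5.95216e-11.

S_4 ≈ 108.731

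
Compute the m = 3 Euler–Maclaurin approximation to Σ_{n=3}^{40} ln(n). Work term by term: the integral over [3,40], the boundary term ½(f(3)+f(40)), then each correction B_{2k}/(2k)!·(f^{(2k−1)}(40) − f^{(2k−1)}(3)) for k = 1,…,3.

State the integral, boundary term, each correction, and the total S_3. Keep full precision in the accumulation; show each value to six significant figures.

S_3 ≈ 109.627

The integral term ∫_3^40 ln(x) dx = 107.259.
½[f(3) + f(40)] = ½[1.09861 + 3.68888] = 2.39375.
So far: 109.653.
Order-1 term: 1/12 · (0.0250000 − 0.333333) = -0.0256944.
Running total after k=1: 109.627.
Order-2 term: −1/720 · (3.12500e-05 − 0.0740741) = 0.000102837.
Running total after k=2: 109.627.
Order-3 term: 1/30240 · (2.34375e-07 − 0.0987654) = -3.26604e-06.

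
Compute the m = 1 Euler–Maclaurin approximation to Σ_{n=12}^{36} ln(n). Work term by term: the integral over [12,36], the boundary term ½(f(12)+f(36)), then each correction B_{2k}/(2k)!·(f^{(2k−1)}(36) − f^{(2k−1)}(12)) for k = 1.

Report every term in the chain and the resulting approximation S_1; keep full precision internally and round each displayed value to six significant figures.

The integral term ∫_12^36 ln(x) dx = 75.1878.
½[f(12) + f(36)] = ½[2.48491 + 3.58352] = 3.03421.
Running total after boundary: 78.2220.
Correction k=1: B_{2}/2! · (f^{(1)}(36) − f^{(1)}(12)) = 1/12 · (0.0277778 − 0.0833333) = -0.00462963.

S_1 ≈ 78.2174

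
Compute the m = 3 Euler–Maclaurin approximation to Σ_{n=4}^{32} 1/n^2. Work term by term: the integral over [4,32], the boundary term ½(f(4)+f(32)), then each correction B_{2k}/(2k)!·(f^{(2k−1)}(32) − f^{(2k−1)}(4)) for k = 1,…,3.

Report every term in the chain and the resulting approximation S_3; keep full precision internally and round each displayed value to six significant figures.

S_3 ≈ 0.253056

∫_4^32 1/x^2 dx evaluates to 0.218750.
Endpoint term: (f(4) + f(32))/2 = (0.0625000 + 0.000976562)/2 = 0.0317383.
Running total after boundary: 0.250488.
Order-1 term: 1/12 · (-6.10352e-05 − (-0.0312500)) = 0.00259908.
After k=1: 0.253087.
Order-2 term: −1/720 · (-7.15256e-07 − (-0.0234375)) = -3.25511e-05.
After k=2: 0.253055.
Order-3 term: 1/30240 · (-2.09548e-08 − (-0.0439453)) = 1.45322e-06.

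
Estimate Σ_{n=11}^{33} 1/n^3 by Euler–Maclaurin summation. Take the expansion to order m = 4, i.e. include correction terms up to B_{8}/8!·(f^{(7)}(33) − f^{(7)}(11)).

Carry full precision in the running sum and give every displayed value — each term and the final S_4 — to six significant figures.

S_4 ≈ 0.00407948

Integral: ∫_11^33 1/x^3 dx = 0.00367309.
Endpoint term: (f(11) + f(33))/2 = (0.000751315 + 2.78265e-05)/2 = 0.000389571.
Integral + boundary = 0.00406267.
Correction k=1: B_{2}/2! · (f^{(1)}(33) − f^{(1)}(11)) = 1/12 · (-2.52968e-06 − (-0.000204904)) = 1.68645e-05.
Running total after k=1: 0.00407953.
Correction k=2: B_{4}/4! · (f^{(3)}(33) − f^{(3)}(11)) = −1/720 · (-4.64588e-08 − (-3.38684e-05)) = -4.69750e-08.
Running total after k=2: 0.00407948.
Correction k=3: B_{6}/6! · (f^{(5)}(33) − f^{(5)}(11)) = 1/30240 · (-1.79180e-09 − (-1.17560e-05)) = 3.88697e-10.
Running total after k=3: 0.00407948.
Correction k=4: B_{8}/8! · (f^{(7)}(33) − f^{(7)}(11)) = −1/1209600 · (-1.18466e-10 − (-6.99530e-06)) = -5.78305e-12.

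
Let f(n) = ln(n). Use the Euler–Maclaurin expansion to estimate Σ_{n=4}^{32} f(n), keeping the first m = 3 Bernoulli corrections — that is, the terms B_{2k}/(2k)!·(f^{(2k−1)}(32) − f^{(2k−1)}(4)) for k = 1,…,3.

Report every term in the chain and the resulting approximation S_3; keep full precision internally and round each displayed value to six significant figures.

Integral: ∫_4^32 ln(x) dx = 77.3584.
Endpoint term: (f(4) + f(32))/2 = (1.38629 + 3.46574)/2 = 2.42602.
So far: 79.7844.
Order-1 term: 1/12 · (0.0312500 − 0.250000) = -0.0182292.
Running total after k=1: 79.7662.
Order-2 term: −1/720 · (6.10352e-05 − 0.0312500) = 4.33180e-05.
Running total after k=2: 79.7662.
Order-3 term: 1/30240 · (7.15256e-07 − 0.0234375) = -7.75026e-07.

S_3 ≈ 79.7662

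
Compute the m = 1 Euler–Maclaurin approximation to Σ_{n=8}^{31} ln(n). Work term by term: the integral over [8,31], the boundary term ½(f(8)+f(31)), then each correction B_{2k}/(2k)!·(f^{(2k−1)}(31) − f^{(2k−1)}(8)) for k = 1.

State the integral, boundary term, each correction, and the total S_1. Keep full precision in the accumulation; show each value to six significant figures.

S_1 ≈ 69.5671

∫_8^31 ln(x) dx evaluates to 66.8181.
½[f(8) + f(31)] = ½[2.07944 + 3.43399] = 2.75671.
So far: 69.5748.
k=1: B_{2}/(2)! × [f^{(1)}(31) − f^{(1)}(8)] = 1/12 × (0.0322581 − 0.125000) = -0.00772849.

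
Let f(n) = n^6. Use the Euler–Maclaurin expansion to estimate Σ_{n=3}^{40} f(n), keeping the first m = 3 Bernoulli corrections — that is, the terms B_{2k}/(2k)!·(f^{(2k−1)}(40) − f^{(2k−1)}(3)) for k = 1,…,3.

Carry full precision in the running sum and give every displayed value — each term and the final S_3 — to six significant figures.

The integral term ∫_3^40 x^6 dx = 2.34057e+10.
Endpoint term: (f(3) + f(40))/2 = (729.000 + 4.09600e+09)/2 = 2.04800e+09.
Integral + boundary = 2.54537e+10.
k=1: B_{2}/(2)! × [f^{(1)}(40) − f^{(1)}(3)] = 1/12 × (6.14400e+08 − 1458.00) = 5.11999e+07.
After k=1: 2.55049e+10.
k=2: B_{4}/(4)! × [f^{(3)}(40) − f^{(3)}(3)] = −1/720 × (7.68000e+06 − 3240.00) = -10662.2.
After k=2: 2.55049e+10.
k=3: B_{6}/(6)! × [f^{(5)}(40) − f^{(5)}(3)] = 1/30240 × (28800.0 − 2160.00) = 0.880952.

S_3 ≈ 2.55049e+10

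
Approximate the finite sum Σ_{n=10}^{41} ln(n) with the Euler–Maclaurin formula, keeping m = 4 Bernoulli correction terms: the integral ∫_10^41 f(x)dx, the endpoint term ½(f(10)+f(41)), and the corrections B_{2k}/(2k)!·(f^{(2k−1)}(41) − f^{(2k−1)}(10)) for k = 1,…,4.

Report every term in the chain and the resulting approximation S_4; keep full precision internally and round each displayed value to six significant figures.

∫_10^41 ln(x) dx evaluates to 98.2306.
Endpoint term: (f(10) + f(41))/2 = (2.30259 + 3.71357)/2 = 3.00808.
So far: 101.239.
Correction k=1: B_{2}/2! · (f^{(1)}(41) − f^{(1)}(10)) = 1/12 · (0.0243902 − 0.100000) = -0.00630081.
After k=1: 101.232.
Correction k=2: B_{4}/4! · (f^{(3)}(41) − f^{(3)}(10)) = −1/720 · (2.90187e-05 − 0.00200000) = 2.73747e-06.
After k=2: 101.232.
Correction k=3: B_{6}/6! · (f^{(5)}(41) − f^{(5)}(10)) = 1/30240 · (2.07153e-07 − 0.000240000) = -7.92966e-09.
After k=3: 101.232.
Correction k=4: B_{8}/8! · (f^{(7)}(41) − f^{(7)}(10)) = −1/1209600 · (3.69697e-09 − 7.20000e-05) = 5.95208e-11.

S_4 ≈ 101.232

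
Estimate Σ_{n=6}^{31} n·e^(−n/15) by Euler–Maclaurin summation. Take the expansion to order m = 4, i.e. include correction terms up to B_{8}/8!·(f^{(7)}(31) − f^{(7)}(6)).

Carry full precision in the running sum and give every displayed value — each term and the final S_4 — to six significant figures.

S_4 ≈ 127.721

Integral: ∫_6^31 x·e^(−x/15) dx = 123.792.
½[f(6) + f(31)] = ½[4.02192 + 3.92482] = 3.97337.
So far: 127.765.
k=1: B_{2}/(2)! × [f^{(1)}(31) − f^{(1)}(6)] = 1/12 × (-0.135048 − 0.402192) = -0.0447700.
Running total after k=1: 127.721.
k=2: B_{4}/(4)! × [f^{(3)}(31) − f^{(3)}(6)] = −1/720 × (0.000525185 − 0.00774592) = 1.00288e-05.
Running total after k=2: 127.721.
k=3: B_{6}/(6)! × [f^{(5)}(31) − f^{(5)}(6)] = 1/30240 × (7.33592e-06 − 6.09081e-05) = -1.77157e-09.
Running total after k=3: 127.721.
k=4: B_{8}/(8)! × [f^{(7)}(31) − f^{(7)}(6)] = −1/1209600 × (5.48341e-08 − 3.88399e-07) = 2.75765e-13.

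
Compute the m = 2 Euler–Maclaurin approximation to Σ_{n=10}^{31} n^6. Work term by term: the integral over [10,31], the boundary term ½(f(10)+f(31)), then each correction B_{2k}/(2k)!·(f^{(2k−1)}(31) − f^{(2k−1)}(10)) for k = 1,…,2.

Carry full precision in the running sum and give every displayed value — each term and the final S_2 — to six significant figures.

S_2 ≈ 4.38746e+09

Integral: ∫_10^31 x^6 dx = 3.92894e+09.
Endpoint term: (f(10) + f(31))/2 = (1.00000e+06 + 8.87504e+08)/2 = 4.44252e+08.
Integral + boundary = 4.37320e+09.
Order-1 term: 1/12 · (1.71775e+08 − 600000) = 1.42646e+07.
Partial sum through k=1: 4.38746e+09.
Order-2 term: −1/720 · (3.57492e+06 − 120000) = -4798.50.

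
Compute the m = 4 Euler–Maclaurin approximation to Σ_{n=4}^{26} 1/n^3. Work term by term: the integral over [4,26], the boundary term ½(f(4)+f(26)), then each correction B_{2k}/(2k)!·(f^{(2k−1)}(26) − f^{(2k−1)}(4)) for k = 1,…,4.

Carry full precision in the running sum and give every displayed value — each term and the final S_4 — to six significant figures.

Integral: ∫_4^26 1/x^3 dx = 0.0305104.
½[f(4) + f(26)] = ½[0.0156250 + 5.68958e-05] = 0.00784095.
Running total after boundary: 0.0383513.
Order-1 term: 1/12 · (-6.56490e-06 − (-0.0117188)) = 0.000976015.
Running total after k=1: 0.0393273.
Order-2 term: −1/720 · (-1.94228e-07 − (-0.0146484)) = -2.03448e-05.
Running total after k=2: 0.0393070.
Order-3 term: 1/30240 · (-1.20674e-08 − (-0.0384521)) = 1.27157e-06.
Running total after k=3: 0.0393082.
Order-4 term: −1/1209600 · (-1.28529e-09 − (-0.173035)) = -1.43051e-07.

S_4 ≈ 0.0393081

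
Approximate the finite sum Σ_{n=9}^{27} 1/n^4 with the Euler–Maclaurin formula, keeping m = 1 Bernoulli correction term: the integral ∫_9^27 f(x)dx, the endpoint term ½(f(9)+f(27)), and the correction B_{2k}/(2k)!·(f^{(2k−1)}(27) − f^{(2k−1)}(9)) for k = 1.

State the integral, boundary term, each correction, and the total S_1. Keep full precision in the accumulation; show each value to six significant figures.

∫_9^27 1/x^4 dx evaluates to 0.000440312.
½[f(9) + f(27)] = ½[0.000152416 + 1.88168e-06] = 7.71487e-05.
Running total after boundary: 0.000517461.
Correction k=1: B_{2}/2! · (f^{(1)}(27) − f^{(1)}(9)) = 1/12 · (-2.78767e-07 − (-6.77404e-05)) = 5.62180e-06.

S_1 ≈ 0.000523083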